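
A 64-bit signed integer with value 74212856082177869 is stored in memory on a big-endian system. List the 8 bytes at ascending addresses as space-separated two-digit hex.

01 07 A8 33 0C 8B 9F 4D

74212856082177869 in hexadecimal, padded to 64 bits, is 0x0107A8330C8B9F4D.
Split into bytes (most-significant first): 01 07 A8 33 0C 8B 9F 4D.
Big-endian stores the most-significant byte at the lowest address.
So the memory order matches the most-significant-first order: 01 07 A8 33 0C 8B 9F 4D.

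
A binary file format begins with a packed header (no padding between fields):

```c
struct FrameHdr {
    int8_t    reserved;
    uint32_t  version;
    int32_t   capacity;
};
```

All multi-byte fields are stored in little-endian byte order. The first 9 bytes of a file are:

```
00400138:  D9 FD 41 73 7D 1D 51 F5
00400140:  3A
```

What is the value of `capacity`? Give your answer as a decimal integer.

989155613

`capacity` follows `reserved` (1 B), `version` (4 B), so it starts at offset 1 + 4 = 5 and occupies 4 bytes.
Bytes at offsets 5..8: 1D 51 F5 3A.
Little-endian: lowest address holds the least-significant byte.
Reassemble most-significant byte first: 3A F5 51 1D → 0x3AF5511D.
0x3AF5511D = 989155613.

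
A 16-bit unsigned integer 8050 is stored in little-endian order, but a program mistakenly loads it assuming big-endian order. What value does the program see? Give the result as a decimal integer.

8050 in 16-bit hexadecimal is 0x1F72.
Stored little-endian, the bytes at ascending addresses are 72 1F.
Read back as big-endian, the last byte is least significant, giving 0x721F.
0x721F = 29215.

29215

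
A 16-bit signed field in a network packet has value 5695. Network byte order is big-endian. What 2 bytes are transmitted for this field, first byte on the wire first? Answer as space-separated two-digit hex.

5695 in hexadecimal, padded to 16 bits, is 0x163F.
Split into bytes (most-significant first): 16 3F.
In big-endian order the high byte comes first in memory.
So the memory order matches the most-significant-first order: 16 3F.

16 3F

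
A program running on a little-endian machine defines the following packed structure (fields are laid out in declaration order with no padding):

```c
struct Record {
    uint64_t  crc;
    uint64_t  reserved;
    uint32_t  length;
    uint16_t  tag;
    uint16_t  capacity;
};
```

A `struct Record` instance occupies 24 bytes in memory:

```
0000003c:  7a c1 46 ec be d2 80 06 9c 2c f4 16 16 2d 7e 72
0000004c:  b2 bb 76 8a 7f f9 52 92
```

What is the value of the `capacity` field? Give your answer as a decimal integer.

`capacity` follows `crc` (8 B), `reserved` (8 B), `length` (4 B), `tag` (2 B), so it starts at offset 8 + 8 + 4 + 2 = 22 and occupies 2 bytes.
Bytes at offsets 22..23: 52 92.
Little-endian stores the least-significant byte at the lowest address.
Reassemble most-significant byte first: 92 52 → 0x9252.
0x9252 = 37458.

37458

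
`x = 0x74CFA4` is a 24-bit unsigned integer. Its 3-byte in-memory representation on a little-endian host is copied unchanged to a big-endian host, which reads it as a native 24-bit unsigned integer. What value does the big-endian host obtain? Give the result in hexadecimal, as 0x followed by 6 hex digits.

Stored little-endian, the bytes at ascending addresses are A4 CF 74.
Read back as big-endian, the last byte is least significant, giving 0xA4CF74.

0xA4CF74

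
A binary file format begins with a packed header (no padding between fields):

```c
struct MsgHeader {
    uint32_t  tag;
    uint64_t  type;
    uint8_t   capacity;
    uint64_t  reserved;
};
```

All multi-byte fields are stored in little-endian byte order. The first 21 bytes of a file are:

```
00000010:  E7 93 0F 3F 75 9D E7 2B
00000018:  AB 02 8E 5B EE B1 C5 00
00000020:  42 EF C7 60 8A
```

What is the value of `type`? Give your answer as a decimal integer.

`type` follows `tag` (4 bytes), so it starts at byte offset 4 and occupies 8 bytes.
Bytes at offsets 4..11: 75 9D E7 2B AB 02 8E 5B.
Little-endian: lowest address holds the least-significant byte.
Reassemble most-significant byte first: 5B 8E 02 AB 2B E7 9D 75 → 0x5B8E02AB2BE79D75.
0x5B8E02AB2BE79D75 = 6597213438343617909.

6597213438343617909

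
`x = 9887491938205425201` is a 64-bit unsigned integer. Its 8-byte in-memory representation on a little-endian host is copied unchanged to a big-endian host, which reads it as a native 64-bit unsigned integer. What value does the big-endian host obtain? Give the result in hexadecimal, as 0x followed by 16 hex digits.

9887491938205425201 in 64-bit hexadecimal is 0x89376D881845DE31.
Stored little-endian, the bytes at ascending addresses are 31 DE 45 18 88 6D 37 89.
Read back as big-endian, the last byte is least significant, giving 0x31DE4518886D3789.

0x31DE4518886D3789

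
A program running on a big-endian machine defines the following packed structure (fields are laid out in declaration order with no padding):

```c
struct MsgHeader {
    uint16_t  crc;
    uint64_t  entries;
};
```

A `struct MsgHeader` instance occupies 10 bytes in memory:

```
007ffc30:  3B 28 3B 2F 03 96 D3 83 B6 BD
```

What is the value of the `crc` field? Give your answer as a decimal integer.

15144

`crc` is the first field, at byte offset 0, occupying 2 bytes.
Bytes at offsets 0..1: 3B 28.
Big-endian: lowest address holds the most-significant byte.
The bytes are already most-significant first: 0x3B28.
0x3B28 = 15144.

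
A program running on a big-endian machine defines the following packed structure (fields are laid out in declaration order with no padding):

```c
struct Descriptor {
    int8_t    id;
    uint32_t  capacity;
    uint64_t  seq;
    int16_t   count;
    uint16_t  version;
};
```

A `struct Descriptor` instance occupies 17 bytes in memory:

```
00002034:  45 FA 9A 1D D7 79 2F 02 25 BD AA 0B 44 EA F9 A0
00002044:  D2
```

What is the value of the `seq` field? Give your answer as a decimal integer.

`seq` follows `id` (1 B), `capacity` (4 B), so it starts at offset 1 + 4 = 5 and occupies 8 bytes.
Bytes at offsets 5..12: 79 2F 02 25 BD AA 0B 44.
In big-endian order the high byte comes first in memory.
The bytes are already most-significant first: 0x792F0225BDAA0B44.
0x792F0225BDAA0B44 = 8732200563613764420.

8732200563613764420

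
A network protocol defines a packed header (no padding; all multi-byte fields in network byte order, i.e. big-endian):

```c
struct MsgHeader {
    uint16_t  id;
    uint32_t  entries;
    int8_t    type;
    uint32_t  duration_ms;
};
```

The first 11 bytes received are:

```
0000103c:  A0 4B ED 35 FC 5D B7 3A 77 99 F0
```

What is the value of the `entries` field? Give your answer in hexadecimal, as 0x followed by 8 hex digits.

0xED35FC5D

`entries` follows `id` (2 bytes), so it starts at byte offset 2 and occupies 4 bytes.
Bytes at offsets 2..5: ED 35 FC 5D.
Big-endian stores the most-significant byte at the lowest address.
The bytes are already most-significant first: 0xED35FC5D.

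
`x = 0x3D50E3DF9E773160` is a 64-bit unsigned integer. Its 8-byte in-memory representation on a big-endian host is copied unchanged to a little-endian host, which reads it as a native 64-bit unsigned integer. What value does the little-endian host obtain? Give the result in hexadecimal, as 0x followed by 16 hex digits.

0x6031779EDFE3503D

Stored big-endian, the bytes at ascending addresses are 3D 50 E3 DF 9E 77 31 60.
Read back as little-endian, the first byte is least significant, giving 0x6031779EDFE3503D.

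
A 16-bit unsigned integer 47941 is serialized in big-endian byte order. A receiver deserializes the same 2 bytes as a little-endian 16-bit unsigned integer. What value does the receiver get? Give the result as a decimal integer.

17851

47941 in 16-bit hexadecimal is 0xBB45.
Stored big-endian, the bytes at ascending addresses are BB 45.
Read back as little-endian, the first byte is least significant, giving 0x45BB.
0x45BB = 17851.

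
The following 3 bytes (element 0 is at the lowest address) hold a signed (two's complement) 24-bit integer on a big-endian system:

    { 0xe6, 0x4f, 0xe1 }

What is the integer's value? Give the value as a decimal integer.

Big-endian stores the most-significant byte at the lowest address.
The bytes are already most-significant first: 0xE64FE1.
Top bit is set, so as a signed 24-bit value this is 0xE64FE1 − 2^24 = -1683487.

-1683487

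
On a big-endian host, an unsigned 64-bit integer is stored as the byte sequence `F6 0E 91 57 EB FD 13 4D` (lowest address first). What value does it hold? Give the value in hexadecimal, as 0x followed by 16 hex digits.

0xF60E9157EBFD134D

Big-endian stores the most-significant byte at the lowest address.
The bytes are already most-significant first: 0xF60E9157EBFD134D.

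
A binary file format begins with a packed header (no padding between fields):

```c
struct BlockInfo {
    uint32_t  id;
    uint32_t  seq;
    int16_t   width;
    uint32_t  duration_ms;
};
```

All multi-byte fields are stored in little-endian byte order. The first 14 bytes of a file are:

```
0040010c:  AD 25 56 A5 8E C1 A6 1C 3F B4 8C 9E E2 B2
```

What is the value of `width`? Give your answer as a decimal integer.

-19393

`width` follows `id` (4 B), `seq` (4 B), so it starts at offset 4 + 4 = 8 and occupies 2 bytes.
Bytes at offsets 8..9: 3F B4.
Little-endian stores the least-significant byte at the lowest address.
Reassemble most-significant byte first: B4 3F → 0xB43F.
Top bit is set, so as a signed 16-bit value this is 0xB43F − 2^16 = -19393.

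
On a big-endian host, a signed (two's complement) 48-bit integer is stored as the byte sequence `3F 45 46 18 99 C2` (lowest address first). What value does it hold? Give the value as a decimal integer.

Big-endian stores the most-significant byte at the lowest address.
The bytes are already most-significant first: 0x3F45461899C2.
0x3F45461899C2 = 69566761310658.

69566761310658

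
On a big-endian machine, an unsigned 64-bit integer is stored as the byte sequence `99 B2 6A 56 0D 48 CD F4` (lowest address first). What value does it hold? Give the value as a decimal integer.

In big-endian order the high byte comes first in memory.
The bytes are already most-significant first: 0x99B26A560D48CDF4.
0x99B26A560D48CDF4 = 11075031351480077812.

11075031351480077812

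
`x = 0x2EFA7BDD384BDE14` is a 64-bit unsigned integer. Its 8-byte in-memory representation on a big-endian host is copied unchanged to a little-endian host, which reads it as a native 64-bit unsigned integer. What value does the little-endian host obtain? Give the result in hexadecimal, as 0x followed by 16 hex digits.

Stored big-endian, the bytes at ascending addresses are 2E FA 7B DD 38 4B DE 14.
Read back as little-endian, the first byte is least significant, giving 0x14DE4B38DD7BFA2E.

0x14DE4B38DD7BFA2E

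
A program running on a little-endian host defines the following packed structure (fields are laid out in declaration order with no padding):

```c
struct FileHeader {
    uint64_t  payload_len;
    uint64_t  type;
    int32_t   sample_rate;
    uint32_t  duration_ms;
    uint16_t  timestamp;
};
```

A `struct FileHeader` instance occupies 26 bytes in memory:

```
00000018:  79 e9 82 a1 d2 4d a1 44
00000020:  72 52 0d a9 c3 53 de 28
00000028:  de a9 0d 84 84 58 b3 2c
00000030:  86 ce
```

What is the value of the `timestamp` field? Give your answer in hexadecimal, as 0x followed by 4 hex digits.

`timestamp` follows `payload_len` (8 B), `type` (8 B), `sample_rate` (4 B), `duration_ms` (4 B), so it starts at offset 8 + 8 + 4 + 4 = 24 and occupies 2 bytes.
Bytes at offsets 24..25: 86 CE.
Little-endian: lowest address holds the least-significant byte.
Reassemble most-significant byte first: CE 86 → 0xCE86.

0xCE86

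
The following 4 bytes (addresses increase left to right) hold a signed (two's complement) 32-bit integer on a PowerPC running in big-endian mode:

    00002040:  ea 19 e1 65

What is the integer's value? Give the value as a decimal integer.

Big-endian: lowest address holds the most-significant byte.
The bytes are already most-significant first: 0xEA19E165.
Top bit is set, so as a signed 32-bit value this is 0xEA19E165 − 2^32 = -367402651.

-367402651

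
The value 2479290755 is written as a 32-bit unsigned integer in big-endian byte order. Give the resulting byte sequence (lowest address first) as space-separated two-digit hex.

2479290755 in hexadecimal, padded to 32 bits, is 0x93C6F983.
Split into bytes (most-significant first): 93 C6 F9 83.
Big-endian stores the most-significant byte at the lowest address.
So the memory order matches the most-significant-first order: 93 C6 F9 83.

93 C6 F9 83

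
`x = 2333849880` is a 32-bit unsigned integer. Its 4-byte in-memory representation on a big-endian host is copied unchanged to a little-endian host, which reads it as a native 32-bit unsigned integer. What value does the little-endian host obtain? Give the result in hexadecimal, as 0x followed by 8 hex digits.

2333849880 in 32-bit hexadecimal is 0x8B1BB918.
Stored big-endian, the bytes at ascending addresses are 8B 1B B9 18.
Read back as little-endian, the first byte is least significant, giving 0x18B91B8B.

0x18B91B8B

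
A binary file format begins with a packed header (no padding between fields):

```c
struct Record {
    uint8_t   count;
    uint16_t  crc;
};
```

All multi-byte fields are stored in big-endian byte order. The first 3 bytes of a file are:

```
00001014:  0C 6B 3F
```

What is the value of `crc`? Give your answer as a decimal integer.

27455

`crc` follows `count` (1 byte), so it starts at byte offset 1 and occupies 2 bytes.
Bytes at offsets 1..2: 6B 3F.
Big-endian: lowest address holds the most-significant byte.
The bytes are already most-significant first: 0x6B3F.
0x6B3F = 27455.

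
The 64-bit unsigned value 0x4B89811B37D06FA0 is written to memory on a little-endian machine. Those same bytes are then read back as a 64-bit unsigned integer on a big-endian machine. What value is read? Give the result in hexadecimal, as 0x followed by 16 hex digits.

Stored little-endian, the bytes at ascending addresses are A0 6F D0 37 1B 81 89 4B.
Read back as big-endian, the last byte is least significant, giving 0xA06FD0371B81894B.

0xA06FD0371B81894B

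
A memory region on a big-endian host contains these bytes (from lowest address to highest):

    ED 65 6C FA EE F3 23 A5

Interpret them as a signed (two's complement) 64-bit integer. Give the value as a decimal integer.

In big-endian order the high byte comes first in memory.
The bytes are already most-significant first: 0xED656CFAEEF323A5.
Top bit is set, so as a signed 64-bit value this is 0xED656CFAEEF323A5 − 2^64 = -1340545489066318939.

-1340545489066318939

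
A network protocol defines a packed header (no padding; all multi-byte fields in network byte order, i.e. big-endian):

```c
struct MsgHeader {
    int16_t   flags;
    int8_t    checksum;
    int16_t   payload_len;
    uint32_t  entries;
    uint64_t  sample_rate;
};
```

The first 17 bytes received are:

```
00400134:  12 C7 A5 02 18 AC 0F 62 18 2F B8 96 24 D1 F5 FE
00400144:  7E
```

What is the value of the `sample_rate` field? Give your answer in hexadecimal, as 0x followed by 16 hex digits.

`sample_rate` follows `flags` (2 B), `checksum` (1 B), `payload_len` (2 B), `entries` (4 B), so it starts at offset 2 + 1 + 2 + 4 = 9 and occupies 8 bytes.
Bytes at offsets 9..16: 2F B8 96 24 D1 F5 FE 7E.
In big-endian order the high byte comes first in memory.
The bytes are already most-significant first: 0x2FB89624D1F5FE7E.

0x2FB89624D1F5FE7E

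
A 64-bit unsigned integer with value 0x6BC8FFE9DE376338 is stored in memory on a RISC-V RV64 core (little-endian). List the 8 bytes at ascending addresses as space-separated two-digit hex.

38 63 37 DE E9 FF C8 6B

Split into bytes (most-significant first): 6B C8 FF E9 DE 37 63 38.
In little-endian order the low byte comes first in memory.
So at ascending addresses the bytes are 38 63 37 DE E9 FF C8 6B.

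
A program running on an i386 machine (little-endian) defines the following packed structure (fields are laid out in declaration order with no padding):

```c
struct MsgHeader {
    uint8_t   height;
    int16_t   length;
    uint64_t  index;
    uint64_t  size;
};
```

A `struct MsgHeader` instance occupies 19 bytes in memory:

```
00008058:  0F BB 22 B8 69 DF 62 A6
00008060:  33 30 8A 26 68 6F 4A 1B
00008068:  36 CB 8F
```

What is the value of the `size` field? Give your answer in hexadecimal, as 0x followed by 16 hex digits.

0x8FCB361B4A6F6826

`size` follows `height` (1 B), `length` (2 B), `index` (8 B), so it starts at offset 1 + 2 + 8 = 11 and occupies 8 bytes.
Bytes at offsets 11..18: 26 68 6F 4A 1B 36 CB 8F.
Little-endian stores the least-significant byte at the lowest address.
Reassemble most-significant byte first: 8F CB 36 1B 4A 6F 68 26 → 0x8FCB361B4A6F6826.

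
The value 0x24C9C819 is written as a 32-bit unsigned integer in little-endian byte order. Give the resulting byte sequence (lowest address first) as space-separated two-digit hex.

19 C8 C9 24

Split into bytes (most-significant first): 24 C9 C8 19.
Little-endian stores the least-significant byte at the lowest address.
So at ascending addresses the bytes are 19 C8 C9 24.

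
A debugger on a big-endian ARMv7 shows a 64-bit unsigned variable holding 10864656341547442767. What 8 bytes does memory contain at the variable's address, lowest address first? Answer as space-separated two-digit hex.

96 C7 03 61 14 A1 62 4F

10864656341547442767 in hexadecimal, padded to 64 bits, is 0x96C7036114A1624F.
Split into bytes (most-significant first): 96 C7 03 61 14 A1 62 4F.
Big-endian stores the most-significant byte at the lowest address.
So the memory order matches the most-significant-first order: 96 C7 03 61 14 A1 62 4F.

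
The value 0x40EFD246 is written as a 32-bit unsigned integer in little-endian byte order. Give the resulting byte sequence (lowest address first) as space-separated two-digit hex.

Split into bytes (most-significant first): 40 EF D2 46.
In little-endian order the low byte comes first in memory.
So at ascending addresses the bytes are 46 D2 EF 40.

46 D2 EF 40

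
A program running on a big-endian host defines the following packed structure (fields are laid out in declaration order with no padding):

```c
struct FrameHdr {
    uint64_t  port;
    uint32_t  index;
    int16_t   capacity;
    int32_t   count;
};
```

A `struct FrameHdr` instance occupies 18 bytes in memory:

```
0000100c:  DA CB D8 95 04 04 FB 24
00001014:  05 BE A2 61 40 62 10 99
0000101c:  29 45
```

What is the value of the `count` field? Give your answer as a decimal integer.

`count` follows `port` (8 B), `index` (4 B), `capacity` (2 B), so it starts at offset 8 + 4 + 2 = 14 and occupies 4 bytes.
Bytes at offsets 14..17: 10 99 29 45.
Big-endian: lowest address holds the most-significant byte.
The bytes are already most-significant first: 0x10992945.
0x10992945 = 278473029.

278473029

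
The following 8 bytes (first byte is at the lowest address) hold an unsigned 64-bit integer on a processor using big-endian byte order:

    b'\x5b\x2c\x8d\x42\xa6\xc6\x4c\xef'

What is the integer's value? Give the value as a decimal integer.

6569781273832082671

Big-endian stores the most-significant byte at the lowest address.
The bytes are already most-significant first: 0x5B2C8D42A6C64CEF.
0x5B2C8D42A6C64CEF = 6569781273832082671.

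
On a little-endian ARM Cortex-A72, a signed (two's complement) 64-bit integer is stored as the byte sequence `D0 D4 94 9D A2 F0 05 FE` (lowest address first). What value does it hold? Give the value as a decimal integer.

Little-endian: lowest address holds the least-significant byte.
Reassemble most-significant byte first: FE 05 F0 A2 9D 94 D4 D0 → 0xFE05F0A29D94D4D0.
Top bit is set, so as a signed 64-bit value this is 0xFE05F0A29D94D4D0 − 2^64 = -142443231973157680.

-142443231973157680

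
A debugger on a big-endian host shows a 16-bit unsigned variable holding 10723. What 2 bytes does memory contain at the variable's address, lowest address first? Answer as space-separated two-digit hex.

10723 in hexadecimal, padded to 16 bits, is 0x29E3.
Split into bytes (most-significant first): 29 E3.
Big-endian: lowest address holds the most-significant byte.
So the memory order matches the most-significant-first order: 29 E3.

29 E3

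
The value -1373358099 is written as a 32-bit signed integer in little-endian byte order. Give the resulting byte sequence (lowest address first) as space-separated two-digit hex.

Two's complement of -1373358099 in 32 bits: 1373358099 = 0x51DBC813; invert → 0xAE2437EC; add 1 → 0xAE2437ED.
Split into bytes (most-significant first): AE 24 37 ED.
Little-endian stores the least-significant byte at the lowest address.
So at ascending addresses the bytes are ED 37 24 AE.

ED 37 24 AE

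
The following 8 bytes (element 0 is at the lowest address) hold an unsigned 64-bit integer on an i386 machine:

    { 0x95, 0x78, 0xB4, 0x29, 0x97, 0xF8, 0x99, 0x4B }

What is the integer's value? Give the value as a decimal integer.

5447658552404768917

In little-endian order the low byte comes first in memory.
Reassemble most-significant byte first: 4B 99 F8 97 29 B4 78 95 → 0x4B99F89729B47895.
0x4B99F89729B47895 = 5447658552404768917.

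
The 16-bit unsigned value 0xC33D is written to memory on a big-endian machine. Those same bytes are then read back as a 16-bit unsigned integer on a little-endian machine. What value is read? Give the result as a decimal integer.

Stored big-endian, the bytes at ascending addresses are C3 3D.
Read back as little-endian, the first byte is least significant, giving 0x3DC3.
0x3DC3 = 15811.

15811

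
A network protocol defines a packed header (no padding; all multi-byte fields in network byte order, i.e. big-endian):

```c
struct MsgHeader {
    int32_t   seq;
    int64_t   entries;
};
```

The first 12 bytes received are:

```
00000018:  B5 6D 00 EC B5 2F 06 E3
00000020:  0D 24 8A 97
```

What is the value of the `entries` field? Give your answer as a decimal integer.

-5391082656691352937

`entries` follows `seq` (4 bytes), so it starts at byte offset 4 and occupies 8 bytes.
Bytes at offsets 4..11: B5 2F 06 E3 0D 24 8A 97.
Big-endian stores the most-significant byte at the lowest address.
The bytes are already most-significant first: 0xB52F06E30D248A97.
Top bit is set, so as a signed 64-bit value this is 0xB52F06E30D248A97 − 2^64 = -5391082656691352937.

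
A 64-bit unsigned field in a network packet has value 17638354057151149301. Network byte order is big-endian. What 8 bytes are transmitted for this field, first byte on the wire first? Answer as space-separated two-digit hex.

F4 C8 05 90 1F 10 74 F5

17638354057151149301 in hexadecimal, padded to 64 bits, is 0xF4C805901F1074F5.
Split into bytes (most-significant first): F4 C8 05 90 1F 10 74 F5.
In big-endian order the high byte comes first in memory.
So the memory order matches the most-significant-first order: F4 C8 05 90 1F 10 74 F5.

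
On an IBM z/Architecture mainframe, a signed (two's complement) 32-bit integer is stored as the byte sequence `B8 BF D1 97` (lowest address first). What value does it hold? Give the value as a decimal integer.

-1195388521

In big-endian order the high byte comes first in memory.
The bytes are already most-significant first: 0xB8BFD197.
Top bit is set, so as a signed 32-bit value this is 0xB8BFD197 − 2^32 = -1195388521.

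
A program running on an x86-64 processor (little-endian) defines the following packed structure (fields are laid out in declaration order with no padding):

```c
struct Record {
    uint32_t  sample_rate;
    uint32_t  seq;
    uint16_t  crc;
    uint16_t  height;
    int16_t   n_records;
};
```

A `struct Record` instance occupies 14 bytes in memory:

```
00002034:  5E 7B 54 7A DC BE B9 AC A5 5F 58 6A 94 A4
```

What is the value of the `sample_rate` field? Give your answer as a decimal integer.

`sample_rate` is the first field, at byte offset 0, occupying 4 bytes.
Bytes at offsets 0..3: 5E 7B 54 7A.
Little-endian: lowest address holds the least-significant byte.
Reassemble most-significant byte first: 7A 54 7B 5E → 0x7A547B5E.
0x7A547B5E = 2052356958.

2052356958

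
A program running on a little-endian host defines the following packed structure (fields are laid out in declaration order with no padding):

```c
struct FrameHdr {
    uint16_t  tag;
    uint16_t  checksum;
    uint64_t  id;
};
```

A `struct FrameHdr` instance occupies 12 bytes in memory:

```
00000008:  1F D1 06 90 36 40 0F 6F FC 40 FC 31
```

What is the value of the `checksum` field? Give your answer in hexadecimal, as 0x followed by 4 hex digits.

0x9006

`checksum` follows `tag` (2 bytes), so it starts at byte offset 2 and occupies 2 bytes.
Bytes at offsets 2..3: 06 90.
Little-endian: lowest address holds the least-significant byte.
Reassemble most-significant byte first: 90 06 → 0x9006.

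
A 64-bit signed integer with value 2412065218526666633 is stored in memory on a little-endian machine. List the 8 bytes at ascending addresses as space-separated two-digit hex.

89 5F 5B 5D 89 60 79 21

2412065218526666633 in hexadecimal, padded to 64 bits, is 0x217960895D5B5F89.
Split into bytes (most-significant first): 21 79 60 89 5D 5B 5F 89.
Little-endian: lowest address holds the least-significant byte.
So at ascending addresses the bytes are 89 5F 5B 5D 89 60 79 21.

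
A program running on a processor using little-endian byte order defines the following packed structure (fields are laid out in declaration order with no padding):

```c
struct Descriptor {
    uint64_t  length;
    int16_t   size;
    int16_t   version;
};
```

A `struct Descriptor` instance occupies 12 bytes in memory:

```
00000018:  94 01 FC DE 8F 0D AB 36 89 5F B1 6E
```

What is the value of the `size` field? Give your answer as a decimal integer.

24457

`size` follows `length` (8 bytes), so it starts at byte offset 8 and occupies 2 bytes.
Bytes at offsets 8..9: 89 5F.
In little-endian order the low byte comes first in memory.
Reassemble most-significant byte first: 5F 89 → 0x5F89.
0x5F89 = 24457.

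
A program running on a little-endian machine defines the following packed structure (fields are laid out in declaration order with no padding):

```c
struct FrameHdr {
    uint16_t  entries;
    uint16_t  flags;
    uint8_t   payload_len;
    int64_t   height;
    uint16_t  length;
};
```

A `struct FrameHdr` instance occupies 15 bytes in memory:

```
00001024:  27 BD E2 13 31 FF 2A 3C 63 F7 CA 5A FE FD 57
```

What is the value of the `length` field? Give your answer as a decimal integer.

`length` follows `entries` (2 B), `flags` (2 B), `payload_len` (1 B), `height` (8 B), so it starts at offset 2 + 2 + 1 + 8 = 13 and occupies 2 bytes.
Bytes at offsets 13..14: FD 57.
Little-endian stores the least-significant byte at the lowest address.
Reassemble most-significant byte first: 57 FD → 0x57FD.
0x57FD = 22525.

22525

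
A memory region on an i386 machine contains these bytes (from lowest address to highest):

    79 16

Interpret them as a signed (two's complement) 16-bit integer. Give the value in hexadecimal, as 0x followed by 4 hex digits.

In little-endian order the low byte comes first in memory.
Reassemble most-significant byte first: 16 79 → 0x1679.

0x1679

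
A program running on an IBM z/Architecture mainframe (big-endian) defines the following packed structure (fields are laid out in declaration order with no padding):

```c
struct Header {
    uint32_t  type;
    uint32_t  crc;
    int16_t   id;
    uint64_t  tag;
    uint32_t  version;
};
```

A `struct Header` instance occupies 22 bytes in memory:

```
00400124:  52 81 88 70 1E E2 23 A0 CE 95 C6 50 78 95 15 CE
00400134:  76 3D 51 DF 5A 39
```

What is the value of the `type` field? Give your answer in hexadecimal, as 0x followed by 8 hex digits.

0x52818870

`type` is the first field, at byte offset 0, occupying 4 bytes.
Bytes at offsets 0..3: 52 81 88 70.
In big-endian order the high byte comes first in memory.
The bytes are already most-significant first: 0x52818870.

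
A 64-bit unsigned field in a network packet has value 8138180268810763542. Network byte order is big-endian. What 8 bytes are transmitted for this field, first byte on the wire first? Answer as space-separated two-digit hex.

8138180268810763542 in hexadecimal, padded to 64 bits, is 0x70F09FD6288EFD16.
Split into bytes (most-significant first): 70 F0 9F D6 28 8E FD 16.
Big-endian: lowest address holds the most-significant byte.
So the memory order matches the most-significant-first order: 70 F0 9F D6 28 8E FD 16.

70 F0 9F D6 28 8E FD 16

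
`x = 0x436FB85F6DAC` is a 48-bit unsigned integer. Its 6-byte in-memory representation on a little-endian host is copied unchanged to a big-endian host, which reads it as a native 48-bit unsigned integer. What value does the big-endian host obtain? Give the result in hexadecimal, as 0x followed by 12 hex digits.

0xAC6D5FB86F43

Stored little-endian, the bytes at ascending addresses are AC 6D 5F B8 6F 43.
Read back as big-endian, the last byte is least significant, giving 0xAC6D5FB86F43.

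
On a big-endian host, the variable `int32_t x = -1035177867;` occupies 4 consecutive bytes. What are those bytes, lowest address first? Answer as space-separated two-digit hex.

Two's complement of -1035177867 in 32 bits: 1035177867 = 0x3DB38F8B; invert → 0xC24C7074; add 1 → 0xC24C7075.
Split into bytes (most-significant first): C2 4C 70 75.
Big-endian: lowest address holds the most-significant byte.
So the memory order matches the most-significant-first order: C2 4C 70 75.

C2 4C 70 75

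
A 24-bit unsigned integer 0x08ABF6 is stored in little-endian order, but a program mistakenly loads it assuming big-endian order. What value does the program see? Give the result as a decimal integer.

16165640

Stored little-endian, the bytes at ascending addresses are F6 AB 08.
Read back as big-endian, the last byte is least significant, giving 0xF6AB08.
0xF6AB08 = 16165640.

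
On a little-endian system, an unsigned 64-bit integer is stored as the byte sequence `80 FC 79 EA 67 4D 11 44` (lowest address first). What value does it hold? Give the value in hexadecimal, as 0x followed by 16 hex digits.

In little-endian order the low byte comes first in memory.
Reassemble most-significant byte first: 44 11 4D 67 EA 79 FC 80 → 0x44114D67EA79FC80.

0x44114D67EA79FC80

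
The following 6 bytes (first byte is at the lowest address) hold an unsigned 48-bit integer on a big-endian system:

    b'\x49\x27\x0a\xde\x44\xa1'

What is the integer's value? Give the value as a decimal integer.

Big-endian: lowest address holds the most-significant byte.
The bytes are already most-significant first: 0x49270ADE44A1.
0x49270ADE44A1 = 80432034890913.

80432034890913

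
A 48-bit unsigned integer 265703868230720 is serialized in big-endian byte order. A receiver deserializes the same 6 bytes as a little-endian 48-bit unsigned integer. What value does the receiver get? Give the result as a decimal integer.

70835519924465

265703868230720 in 48-bit hexadecimal is 0xF1A800AE6C40.
Stored big-endian, the bytes at ascending addresses are F1 A8 00 AE 6C 40.
Read back as little-endian, the first byte is least significant, giving 0x406CAE00A8F1.
0x406CAE00A8F1 = 70835519924465.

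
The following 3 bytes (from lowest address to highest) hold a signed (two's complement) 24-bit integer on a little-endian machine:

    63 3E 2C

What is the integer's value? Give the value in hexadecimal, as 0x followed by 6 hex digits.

Little-endian: lowest address holds the least-significant byte.
Reassemble most-significant byte first: 2C 3E 63 → 0x2C3E63.

0x2C3E63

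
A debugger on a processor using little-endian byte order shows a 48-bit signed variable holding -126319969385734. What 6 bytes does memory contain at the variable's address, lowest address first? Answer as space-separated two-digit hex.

FA C2 18 D7 1C 8D

Two's complement of -126319969385734 in 48 bits: 126319969385734 = 0x72E328E73D06; invert → 0x8D1CD718C2F9; add 1 → 0x8D1CD718C2FA.
Split into bytes (most-significant first): 8D 1C D7 18 C2 FA.
Little-endian: lowest address holds the least-significant byte.
So at ascending addresses the bytes are FA C2 18 D7 1C 8D.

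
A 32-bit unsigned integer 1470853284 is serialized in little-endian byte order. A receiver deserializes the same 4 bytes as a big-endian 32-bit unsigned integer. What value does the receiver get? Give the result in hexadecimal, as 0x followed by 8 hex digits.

0xA470AB57

1470853284 in 32-bit hexadecimal is 0x57AB70A4.
Stored little-endian, the bytes at ascending addresses are A4 70 AB 57.
Read back as big-endian, the last byte is least significant, giving 0xA470AB57.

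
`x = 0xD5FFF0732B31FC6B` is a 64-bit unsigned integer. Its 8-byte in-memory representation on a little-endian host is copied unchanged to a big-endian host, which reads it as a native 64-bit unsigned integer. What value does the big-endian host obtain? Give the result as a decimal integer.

Stored little-endian, the bytes at ascending addresses are 6B FC 31 2B 73 F0 FF D5.
Read back as big-endian, the last byte is least significant, giving 0x6BFC312B73F0FFD5.
0x6BFC312B73F0FFD5 = 7781148318887903189.

7781148318887903189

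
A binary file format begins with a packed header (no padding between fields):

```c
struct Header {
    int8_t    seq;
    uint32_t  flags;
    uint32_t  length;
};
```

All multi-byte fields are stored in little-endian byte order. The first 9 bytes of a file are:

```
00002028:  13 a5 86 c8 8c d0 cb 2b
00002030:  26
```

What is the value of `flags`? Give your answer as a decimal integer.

2361951909

`flags` follows `seq` (1 byte), so it starts at byte offset 1 and occupies 4 bytes.
Bytes at offsets 1..4: A5 86 C8 8C.
Little-endian: lowest address holds the least-significant byte.
Reassemble most-significant byte first: 8C C8 86 A5 → 0x8CC886A5.
0x8CC886A5 = 2361951909.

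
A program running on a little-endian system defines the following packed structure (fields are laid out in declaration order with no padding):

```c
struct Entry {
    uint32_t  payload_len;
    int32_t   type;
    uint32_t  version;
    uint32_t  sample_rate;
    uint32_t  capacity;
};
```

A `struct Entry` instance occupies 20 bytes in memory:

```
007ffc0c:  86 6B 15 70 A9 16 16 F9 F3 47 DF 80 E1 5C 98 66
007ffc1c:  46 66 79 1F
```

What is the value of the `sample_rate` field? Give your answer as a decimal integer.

`sample_rate` follows `payload_len` (4 B), `type` (4 B), `version` (4 B), so it starts at offset 4 + 4 + 4 = 12 and occupies 4 bytes.
Bytes at offsets 12..15: E1 5C 98 66.
Little-endian stores the least-significant byte at the lowest address.
Reassemble most-significant byte first: 66 98 5C E1 → 0x66985CE1.
0x66985CE1 = 1721261281.

1721261281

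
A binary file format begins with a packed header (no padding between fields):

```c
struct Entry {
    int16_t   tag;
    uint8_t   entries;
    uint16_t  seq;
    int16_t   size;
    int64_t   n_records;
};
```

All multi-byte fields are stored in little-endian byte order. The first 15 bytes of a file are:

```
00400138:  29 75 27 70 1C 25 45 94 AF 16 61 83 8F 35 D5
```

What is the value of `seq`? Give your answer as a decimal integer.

`seq` follows `tag` (2 B), `entries` (1 B), so it starts at offset 2 + 1 = 3 and occupies 2 bytes.
Bytes at offsets 3..4: 70 1C.
Little-endian stores the least-significant byte at the lowest address.
Reassemble most-significant byte first: 1C 70 → 0x1C70.
0x1C70 = 7280.

7280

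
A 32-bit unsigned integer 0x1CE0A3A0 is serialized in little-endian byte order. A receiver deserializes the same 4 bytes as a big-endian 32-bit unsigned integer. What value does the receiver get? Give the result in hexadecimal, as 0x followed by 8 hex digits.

0xA0A3E01C

Stored little-endian, the bytes at ascending addresses are A0 A3 E0 1C.
Read back as big-endian, the last byte is least significant, giving 0xA0A3E01C.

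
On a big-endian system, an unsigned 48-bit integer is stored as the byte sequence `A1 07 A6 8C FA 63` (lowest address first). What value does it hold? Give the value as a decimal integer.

In big-endian order the high byte comes first in memory.
The bytes are already most-significant first: 0xA107A68CFA63.
0xA107A68CFA63 = 177054231100003.

177054231100003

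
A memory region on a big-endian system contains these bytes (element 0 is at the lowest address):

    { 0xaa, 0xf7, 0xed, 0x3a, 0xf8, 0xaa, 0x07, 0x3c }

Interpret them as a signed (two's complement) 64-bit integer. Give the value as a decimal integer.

-6127167930478491844

Big-endian: lowest address holds the most-significant byte.
The bytes are already most-significant first: 0xAAF7ED3AF8AA073C.
Top bit is set, so as a signed 64-bit value this is 0xAAF7ED3AF8AA073C − 2^64 = -6127167930478491844.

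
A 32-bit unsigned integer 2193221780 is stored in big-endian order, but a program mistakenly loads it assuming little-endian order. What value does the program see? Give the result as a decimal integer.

2498279810

2193221780 in 32-bit hexadecimal is 0x82B9E894.
Stored big-endian, the bytes at ascending addresses are 82 B9 E8 94.
Read back as little-endian, the first byte is least significant, giving 0x94E8B982.
0x94E8B982 = 2498279810.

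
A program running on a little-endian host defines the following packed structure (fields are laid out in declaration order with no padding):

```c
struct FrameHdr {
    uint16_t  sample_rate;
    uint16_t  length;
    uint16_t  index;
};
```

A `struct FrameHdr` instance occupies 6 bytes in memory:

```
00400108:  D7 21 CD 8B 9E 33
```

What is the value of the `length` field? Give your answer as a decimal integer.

35789

`length` follows `sample_rate` (2 bytes), so it starts at byte offset 2 and occupies 2 bytes.
Bytes at offsets 2..3: CD 8B.
Little-endian stores the least-significant byte at the lowest address.
Reassemble most-significant byte first: 8B CD → 0x8BCD.
0x8BCD = 35789.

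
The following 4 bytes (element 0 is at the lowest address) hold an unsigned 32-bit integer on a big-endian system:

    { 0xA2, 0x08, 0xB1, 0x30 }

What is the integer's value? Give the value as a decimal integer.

Big-endian stores the most-significant byte at the lowest address.
The bytes are already most-significant first: 0xA208B130.
0xA208B130 = 2718478640.

2718478640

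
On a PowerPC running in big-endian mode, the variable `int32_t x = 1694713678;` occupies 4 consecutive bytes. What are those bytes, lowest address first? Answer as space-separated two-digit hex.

65 03 47 4E

1694713678 in hexadecimal, padded to 32 bits, is 0x6503474E.
Split into bytes (most-significant first): 65 03 47 4E.
In big-endian order the high byte comes first in memory.
So the memory order matches the most-significant-first order: 65 03 47 4E.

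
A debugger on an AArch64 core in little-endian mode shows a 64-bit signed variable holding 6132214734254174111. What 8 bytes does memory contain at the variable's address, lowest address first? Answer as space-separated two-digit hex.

6132214734254174111 in hexadecimal, padded to 64 bits, is 0x551A00CF99A2EF9F.
Split into bytes (most-significant first): 55 1A 00 CF 99 A2 EF 9F.
Little-endian: lowest address holds the least-significant byte.
So at ascending addresses the bytes are 9F EF A2 99 CF 00 1A 55.

9F EF A2 99 CF 00 1A 55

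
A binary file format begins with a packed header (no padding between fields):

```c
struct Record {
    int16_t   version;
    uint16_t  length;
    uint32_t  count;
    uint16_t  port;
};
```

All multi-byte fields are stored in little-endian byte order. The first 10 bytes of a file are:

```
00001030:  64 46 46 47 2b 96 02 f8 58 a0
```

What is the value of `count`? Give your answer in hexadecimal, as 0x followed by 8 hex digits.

`count` follows `version` (2 B), `length` (2 B), so it starts at offset 2 + 2 = 4 and occupies 4 bytes.
Bytes at offsets 4..7: 2B 96 02 F8.
Little-endian: lowest address holds the least-significant byte.
Reassemble most-significant byte first: F8 02 96 2B → 0xF802962B.

0xF802962B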